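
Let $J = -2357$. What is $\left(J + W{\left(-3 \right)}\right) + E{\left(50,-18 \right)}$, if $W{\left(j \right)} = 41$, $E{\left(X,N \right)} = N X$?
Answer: $-3216$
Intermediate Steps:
$\left(J + W{\left(-3 \right)}\right) + E{\left(50,-18 \right)} = \left(-2357 + 41\right) - 900 = -2316 - 900 = -3216$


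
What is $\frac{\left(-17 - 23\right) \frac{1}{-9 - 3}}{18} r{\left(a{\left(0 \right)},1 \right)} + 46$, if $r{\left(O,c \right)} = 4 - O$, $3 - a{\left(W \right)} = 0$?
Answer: $\frac{1247}{27} \approx 46.185$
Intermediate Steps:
$a{\left(W \right)} = 3$ ($a{\left(W \right)} = 3 - 0 = 3 + 0 = 3$)
$\frac{\left(-17 - 23\right) \frac{1}{-9 - 3}}{18} r{\left(a{\left(0 \right)},1 \right)} + 46 = \frac{\left(-17 - 23\right) \frac{1}{-9 - 3}}{18} \left(4 - 3\right) + 46 = - \frac{40}{-12} \cdot \frac{1}{18} \left(4 - 3\right) + 46 = \left(-40\right) \left(- \frac{1}{12}\right) \frac{1}{18} \cdot 1 + 46 = \frac{10}{3} \cdot \frac{1}{18} \cdot 1 + 46 = \frac{5}{27} \cdot 1 + 46 = \frac{5}{27} + 46 = \frac{1247}{27}$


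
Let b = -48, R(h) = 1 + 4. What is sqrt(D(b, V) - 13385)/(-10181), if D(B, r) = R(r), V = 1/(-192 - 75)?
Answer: -2*I*sqrt(3345)/10181 ≈ -0.011362*I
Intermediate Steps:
V = -1/267 (V = 1/(-267) = -1/267 ≈ -0.0037453)
R(h) = 5
D(B, r) = 5
sqrt(D(b, V) - 13385)/(-10181) = sqrt(5 - 13385)/(-10181) = sqrt(-13380)*(-1/10181) = (2*I*sqrt(3345))*(-1/10181) = -2*I*sqrt(3345)/10181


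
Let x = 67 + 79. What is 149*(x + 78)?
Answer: 33376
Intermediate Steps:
x = 146
149*(x + 78) = 149*(146 + 78) = 149*224 = 33376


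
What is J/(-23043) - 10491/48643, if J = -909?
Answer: -65842542/373626883 ≈ -0.17623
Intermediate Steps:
J/(-23043) - 10491/48643 = -909/(-23043) - 10491/48643 = -909*(-1/23043) - 10491*1/48643 = 303/7681 - 10491/48643 = -65842542/373626883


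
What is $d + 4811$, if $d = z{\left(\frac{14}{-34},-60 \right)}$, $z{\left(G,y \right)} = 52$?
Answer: $4863$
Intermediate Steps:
$d = 52$
$d + 4811 = 52 + 4811 = 4863$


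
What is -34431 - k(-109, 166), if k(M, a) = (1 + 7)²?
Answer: -34495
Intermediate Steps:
k(M, a) = 64 (k(M, a) = 8² = 64)
-34431 - k(-109, 166) = -34431 - 1*64 = -34431 - 64 = -34495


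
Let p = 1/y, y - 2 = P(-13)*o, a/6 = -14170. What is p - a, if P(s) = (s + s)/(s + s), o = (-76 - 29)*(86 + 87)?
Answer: 1544218259/18163 ≈ 85020.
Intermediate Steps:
a = -85020 (a = 6*(-14170) = -85020)
o = -18165 (o = -105*173 = -18165)
P(s) = 1 (P(s) = (2*s)/((2*s)) = (2*s)*(1/(2*s)) = 1)
y = -18163 (y = 2 + 1*(-18165) = 2 - 18165 = -18163)
p = -1/18163 (p = 1/(-18163) = -1/18163 ≈ -5.5057e-5)
p - a = -1/18163 - 1*(-85020) = -1/18163 + 85020 = 1544218259/18163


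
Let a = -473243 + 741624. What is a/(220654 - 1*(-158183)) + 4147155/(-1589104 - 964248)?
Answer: -885824595623/967304211624 ≈ -0.91577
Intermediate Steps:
a = 268381
a/(220654 - 1*(-158183)) + 4147155/(-1589104 - 964248) = 268381/(220654 - 1*(-158183)) + 4147155/(-1589104 - 964248) = 268381/(220654 + 158183) + 4147155/(-2553352) = 268381/378837 + 4147155*(-1/2553352) = 268381*(1/378837) - 4147155/2553352 = 268381/378837 - 4147155/2553352 = -885824595623/967304211624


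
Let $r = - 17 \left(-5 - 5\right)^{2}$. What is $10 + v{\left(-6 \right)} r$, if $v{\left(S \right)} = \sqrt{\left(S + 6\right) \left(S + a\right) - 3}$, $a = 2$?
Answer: $10 - 1700 i \sqrt{3} \approx 10.0 - 2944.5 i$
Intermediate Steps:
$v{\left(S \right)} = \sqrt{-3 + \left(2 + S\right) \left(6 + S\right)}$ ($v{\left(S \right)} = \sqrt{\left(S + 6\right) \left(S + 2\right) - 3} = \sqrt{\left(6 + S\right) \left(2 + S\right) - 3} = \sqrt{\left(2 + S\right) \left(6 + S\right) - 3} = \sqrt{-3 + \left(2 + S\right) \left(6 + S\right)}$)
$r = -1700$ ($r = - 17 \left(-10\right)^{2} = \left(-17\right) 100 = -1700$)
$10 + v{\left(-6 \right)} r = 10 + \sqrt{9 + \left(-6\right)^{2} + 8 \left(-6\right)} \left(-1700\right) = 10 + \sqrt{9 + 36 - 48} \left(-1700\right) = 10 + \sqrt{-3} \left(-1700\right) = 10 + i \sqrt{3} \left(-1700\right) = 10 - 1700 i \sqrt{3}$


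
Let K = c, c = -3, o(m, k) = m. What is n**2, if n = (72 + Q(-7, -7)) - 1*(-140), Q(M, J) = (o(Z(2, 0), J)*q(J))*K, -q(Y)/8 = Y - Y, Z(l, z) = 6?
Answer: 44944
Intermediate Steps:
K = -3
q(Y) = 0 (q(Y) = -8*(Y - Y) = -8*0 = 0)
Q(M, J) = 0 (Q(M, J) = (6*0)*(-3) = 0*(-3) = 0)
n = 212 (n = (72 + 0) - 1*(-140) = 72 + 140 = 212)
n**2 = 212**2 = 44944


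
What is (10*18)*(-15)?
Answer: -2700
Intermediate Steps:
(10*18)*(-15) = 180*(-15) = -2700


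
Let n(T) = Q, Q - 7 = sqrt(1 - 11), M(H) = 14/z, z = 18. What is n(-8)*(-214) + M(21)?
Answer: -13475/9 - 214*I*sqrt(10) ≈ -1497.2 - 676.73*I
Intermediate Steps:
M(H) = 7/9 (M(H) = 14/18 = 14*(1/18) = 7/9)
Q = 7 + I*sqrt(10) (Q = 7 + sqrt(1 - 11) = 7 + sqrt(-10) = 7 + I*sqrt(10) ≈ 7.0 + 3.1623*I)
n(T) = 7 + I*sqrt(10)
n(-8)*(-214) + M(21) = (7 + I*sqrt(10))*(-214) + 7/9 = (-1498 - 214*I*sqrt(10)) + 7/9 = -13475/9 - 214*I*sqrt(10)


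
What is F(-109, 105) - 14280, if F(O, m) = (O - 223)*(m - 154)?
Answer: 1988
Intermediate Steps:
F(O, m) = (-223 + O)*(-154 + m)
F(-109, 105) - 14280 = (34342 - 223*105 - 154*(-109) - 109*105) - 14280 = (34342 - 23415 + 16786 - 11445) - 14280 = 16268 - 14280 = 1988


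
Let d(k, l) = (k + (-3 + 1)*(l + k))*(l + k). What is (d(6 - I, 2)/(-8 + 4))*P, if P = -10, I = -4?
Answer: -420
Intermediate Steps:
d(k, l) = (k + l)*(-k - 2*l) (d(k, l) = (k - 2*(k + l))*(k + l) = (k + (-2*k - 2*l))*(k + l) = (-k - 2*l)*(k + l) = (k + l)*(-k - 2*l))
(d(6 - I, 2)/(-8 + 4))*P = ((-(6 - 1*(-4))² - 2*2² - 3*(6 - 1*(-4))*2)/(-8 + 4))*(-10) = ((-(6 + 4)² - 2*4 - 3*(6 + 4)*2)/(-4))*(-10) = ((-1*10² - 8 - 3*10*2)*(-¼))*(-10) = ((-1*100 - 8 - 60)*(-¼))*(-10) = ((-100 - 8 - 60)*(-¼))*(-10) = -168*(-¼)*(-10) = 42*(-10) = -420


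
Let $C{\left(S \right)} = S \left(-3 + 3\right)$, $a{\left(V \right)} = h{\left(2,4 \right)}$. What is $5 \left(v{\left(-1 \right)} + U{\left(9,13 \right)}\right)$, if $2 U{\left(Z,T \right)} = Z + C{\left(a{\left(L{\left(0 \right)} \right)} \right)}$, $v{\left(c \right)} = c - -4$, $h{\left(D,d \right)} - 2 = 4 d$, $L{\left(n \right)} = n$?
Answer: $\frac{75}{2} \approx 37.5$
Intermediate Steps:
$h{\left(D,d \right)} = 2 + 4 d$
$a{\left(V \right)} = 18$ ($a{\left(V \right)} = 2 + 4 \cdot 4 = 2 + 16 = 18$)
$v{\left(c \right)} = 4 + c$ ($v{\left(c \right)} = c + 4 = 4 + c$)
$C{\left(S \right)} = 0$ ($C{\left(S \right)} = S 0 = 0$)
$U{\left(Z,T \right)} = \frac{Z}{2}$ ($U{\left(Z,T \right)} = \frac{Z + 0}{2} = \frac{Z}{2}$)
$5 \left(v{\left(-1 \right)} + U{\left(9,13 \right)}\right) = 5 \left(\left(4 - 1\right) + \frac{1}{2} \cdot 9\right) = 5 \left(3 + \frac{9}{2}\right) = 5 \cdot \frac{15}{2} = \frac{75}{2}$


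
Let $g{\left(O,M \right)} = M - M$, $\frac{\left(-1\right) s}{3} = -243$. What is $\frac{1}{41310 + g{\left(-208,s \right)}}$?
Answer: $\frac{1}{41310} \approx 2.4207 \cdot 10^{-5}$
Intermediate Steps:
$s = 729$ ($s = \left(-3\right) \left(-243\right) = 729$)
$g{\left(O,M \right)} = 0$
$\frac{1}{41310 + g{\left(-208,s \right)}} = \frac{1}{41310 + 0} = \frac{1}{41310}$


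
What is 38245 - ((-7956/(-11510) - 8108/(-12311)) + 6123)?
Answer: 2275741801512/70849805 ≈ 32121.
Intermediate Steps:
38245 - ((-7956/(-11510) - 8108/(-12311)) + 6123) = 38245 - ((-7956*(-1/11510) - 8108*(-1/12311)) + 6123) = 38245 - ((3978/5755 + 8108/12311) + 6123) = 38245 - (95634698/70849805 + 6123) = 38245 - 1*433908990713/70849805 = 38245 - 433908990713/70849805 = 2275741801512/70849805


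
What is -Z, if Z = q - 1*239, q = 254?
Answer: -15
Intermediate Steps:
Z = 15 (Z = 254 - 1*239 = 254 - 239 = 15)
-Z = -1*15 = -15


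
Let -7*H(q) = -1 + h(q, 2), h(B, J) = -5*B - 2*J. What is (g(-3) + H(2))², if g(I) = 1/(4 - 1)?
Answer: 2704/441 ≈ 6.1315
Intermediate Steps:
g(I) = ⅓ (g(I) = 1/3 = ⅓)
H(q) = 5/7 + 5*q/7 (H(q) = -(-1 + (-5*q - 2*2))/7 = -(-1 + (-5*q - 4))/7 = -(-1 + (-4 - 5*q))/7 = -(-5 - 5*q)/7 = 5/7 + 5*q/7)
(g(-3) + H(2))² = (⅓ + (5/7 + (5/7)*2))² = (⅓ + (5/7 + 10/7))² = (⅓ + 15/7)² = (52/21)² = 2704/441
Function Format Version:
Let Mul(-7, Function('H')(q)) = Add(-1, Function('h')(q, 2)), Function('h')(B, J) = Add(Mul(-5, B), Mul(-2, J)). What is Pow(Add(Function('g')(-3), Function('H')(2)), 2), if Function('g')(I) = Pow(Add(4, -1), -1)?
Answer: Rational(2704, 441) ≈ 6.1315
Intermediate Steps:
Function('g')(I) = Rational(1, 3) (Function('g')(I) = Pow(3, -1) = Rational(1, 3))
Function('H')(q) = Add(Rational(5, 7), Mul(Rational(5, 7), q)) (Function('H')(q) = Mul(Rational(-1, 7), Add(-1, Add(Mul(-5, q), Mul(-2, 2)))) = Mul(Rational(-1, 7), Add(-1, Add(Mul(-5, q), -4))) = Mul(Rational(-1, 7), Add(-1, Add(-4, Mul(-5, q)))) = Mul(Rational(-1, 7), Add(-5, Mul(-5, q))) = Add(Rational(5, 7), Mul(Rational(5, 7), q)))
Pow(Add(Function('g')(-3), Function('H')(2)), 2) = Pow(Add(Rational(1, 3), Add(Rational(5, 7), Mul(Rational(5, 7), 2))), 2) = Pow(Add(Rational(1, 3), Add(Rational(5, 7), Rational(10, 7))), 2) = Pow(Add(Rational(1, 3), Rational(15, 7)), 2) = Pow(Rational(52, 21), 2) = Rational(2704, 441)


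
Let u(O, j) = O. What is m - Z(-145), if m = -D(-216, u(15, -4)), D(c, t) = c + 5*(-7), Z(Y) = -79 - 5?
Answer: 335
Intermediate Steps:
Z(Y) = -84
D(c, t) = -35 + c (D(c, t) = c - 35 = -35 + c)
m = 251 (m = -(-35 - 216) = -1*(-251) = 251)
m - Z(-145) = 251 - 1*(-84) = 251 + 84 = 335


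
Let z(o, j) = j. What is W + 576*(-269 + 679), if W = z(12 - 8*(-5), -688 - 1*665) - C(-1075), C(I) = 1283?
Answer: 233524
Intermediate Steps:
W = -2636 (W = (-688 - 1*665) - 1*1283 = (-688 - 665) - 1283 = -1353 - 1283 = -2636)
W + 576*(-269 + 679) = -2636 + 576*(-269 + 679) = -2636 + 576*410 = -2636 + 236160 = 233524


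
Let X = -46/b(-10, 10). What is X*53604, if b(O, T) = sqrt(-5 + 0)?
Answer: 2465784*I*sqrt(5)/5 ≈ 1.1027e+6*I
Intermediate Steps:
b(O, T) = I*sqrt(5) (b(O, T) = sqrt(-5) = I*sqrt(5))
X = 46*I*sqrt(5)/5 (X = -46*(-I*sqrt(5)/5) = -(-46)*I*sqrt(5)/5 = 46*I*sqrt(5)/5 ≈ 20.572*I)
X*53604 = (46*I*sqrt(5)/5)*53604 = 2465784*I*sqrt(5)/5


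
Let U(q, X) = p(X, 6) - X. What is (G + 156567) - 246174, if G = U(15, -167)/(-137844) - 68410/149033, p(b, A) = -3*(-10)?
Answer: -1840833377140705/20543304852 ≈ -89608.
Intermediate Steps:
p(b, A) = 30
U(q, X) = 30 - X
G = -9459267541/20543304852 (G = (30 - 1*(-167))/(-137844) - 68410/149033 = (30 + 167)*(-1/137844) - 68410*1/149033 = 197*(-1/137844) - 68410/149033 = -197/137844 - 68410/149033 = -9459267541/20543304852 ≈ -0.46045)
(G + 156567) - 246174 = (-9459267541/20543304852 + 156567) - 246174 = 3216394151495543/20543304852 - 246174 = -1840833377140705/20543304852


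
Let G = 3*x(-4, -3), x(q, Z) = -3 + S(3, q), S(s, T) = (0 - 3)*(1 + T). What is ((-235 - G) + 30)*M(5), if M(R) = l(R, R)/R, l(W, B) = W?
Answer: -223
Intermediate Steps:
S(s, T) = -3 - 3*T (S(s, T) = -3*(1 + T) = -3 - 3*T)
x(q, Z) = -6 - 3*q (x(q, Z) = -3 + (-3 - 3*q) = -6 - 3*q)
G = 18 (G = 3*(-6 - 3*(-4)) = 3*(-6 + 12) = 3*6 = 18)
M(R) = 1 (M(R) = R/R = 1)
((-235 - G) + 30)*M(5) = ((-235 - 1*18) + 30)*1 = ((-235 - 18) + 30)*1 = (-253 + 30)*1 = -223*1 = -223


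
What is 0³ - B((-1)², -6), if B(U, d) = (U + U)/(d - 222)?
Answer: 1/114 ≈ 0.0087719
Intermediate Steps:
B(U, d) = 2*U/(-222 + d) (B(U, d) = (2*U)/(-222 + d) = 2*U/(-222 + d))
0³ - B((-1)², -6) = 0³ - 2*(-1)²/(-222 - 6) = 0 - 2/(-228) = 0 - 2*(-1)/228 = 0 - 1*(-1/114) = 0 + 1/114 = 1/114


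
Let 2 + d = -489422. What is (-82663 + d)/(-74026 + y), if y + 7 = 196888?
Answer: -572087/122855 ≈ -4.6566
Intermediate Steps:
y = 196881 (y = -7 + 196888 = 196881)
d = -489424 (d = -2 - 489422 = -489424)
(-82663 + d)/(-74026 + y) = (-82663 - 489424)/(-74026 + 196881) = -572087/122855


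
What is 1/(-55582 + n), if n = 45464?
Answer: -1/10118 ≈ -9.8834e-5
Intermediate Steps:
1/(-55582 + n) = 1/(-55582 + 45464) = 1/(-10118) = -1/10118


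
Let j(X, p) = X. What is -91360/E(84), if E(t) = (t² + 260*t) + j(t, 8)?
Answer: -4568/1449 ≈ -3.1525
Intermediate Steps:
E(t) = t² + 261*t (E(t) = (t² + 260*t) + t = t² + 261*t)
-91360/E(84) = -91360*1/(84*(261 + 84)) = -91360/(84*345) = -91360/28980 = -91360*1/28980 = -4568/1449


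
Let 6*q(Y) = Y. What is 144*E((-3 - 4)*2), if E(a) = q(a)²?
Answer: 784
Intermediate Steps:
q(Y) = Y/6
E(a) = a²/36 (E(a) = (a/6)² = a²/36)
144*E((-3 - 4)*2) = 144*(((-3 - 4)*2)²/36) = 144*((-7*2)²/36) = 144*((1/36)*(-14)²) = 144*((1/36)*196) = 144*(49/9) = 784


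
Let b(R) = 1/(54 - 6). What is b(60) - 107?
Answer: -5135/48 ≈ -106.98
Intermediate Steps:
b(R) = 1/48
b(60) - 107 = 1/48 - 107 = -5135/48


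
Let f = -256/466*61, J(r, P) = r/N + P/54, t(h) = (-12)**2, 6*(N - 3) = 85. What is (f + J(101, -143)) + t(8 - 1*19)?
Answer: 147380963/1295946 ≈ 113.72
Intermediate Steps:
N = 103/6 (N = 3 + (1/6)*85 = 3 + 85/6 = 103/6 ≈ 17.167)
t(h) = 144
J(r, P) = P/54 + 6*r/103 (J(r, P) = r/(103/6) + P/54 = r*(6/103) + P*(1/54) = 6*r/103 + P/54 = P/54 + 6*r/103)
f = -7808/233 (f = -256*1/466*61 = -128/233*61 = -7808/233 ≈ -33.511)
(f + J(101, -143)) + t(8 - 1*19) = (-7808/233 + ((1/54)*(-143) + (6/103)*101)) + 144 = (-7808/233 + (-143/54 + 606/103)) + 144 = (-7808/233 + 17995/5562) + 144 = -39235261/1295946 + 144 = 147380963/1295946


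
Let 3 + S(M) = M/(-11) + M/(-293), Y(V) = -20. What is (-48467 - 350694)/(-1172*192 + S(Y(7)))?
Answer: 1286495903/725255941 ≈ 1.7739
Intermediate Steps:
S(M) = -3 - 304*M/3223 (S(M) = -3 + (M/(-11) + M/(-293)) = -3 + (M*(-1/11) + M*(-1/293)) = -3 + (-M/11 - M/293) = -3 - 304*M/3223)
(-48467 - 350694)/(-1172*192 + S(Y(7))) = (-48467 - 350694)/(-1172*192 + (-3 - 304/3223*(-20))) = -399161/(-225024 + (-3 + 6080/3223)) = -399161/(-225024 - 3589/3223) = -399161/(-725255941/3223) = -399161*(-3223/725255941) = 1286495903/725255941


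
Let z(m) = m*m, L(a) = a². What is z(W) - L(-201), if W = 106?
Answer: -29165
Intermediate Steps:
z(m) = m²
z(W) - L(-201) = 106² - 1*(-201)² = 11236 - 1*40401 = 11236 - 40401 = -29165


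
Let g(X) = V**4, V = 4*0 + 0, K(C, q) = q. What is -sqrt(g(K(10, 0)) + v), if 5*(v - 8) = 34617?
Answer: -sqrt(173285)/5 ≈ -83.255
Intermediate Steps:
V = 0 (V = 0 + 0 = 0)
v = 34657/5 (v = 8 + (1/5)*34617 = 8 + 34617/5 = 34657/5 ≈ 6931.4)
g(X) = 0 (g(X) = 0**4 = 0)
-sqrt(g(K(10, 0)) + v) = -sqrt(0 + 34657/5) = -sqrt(34657/5) = -sqrt(173285)/5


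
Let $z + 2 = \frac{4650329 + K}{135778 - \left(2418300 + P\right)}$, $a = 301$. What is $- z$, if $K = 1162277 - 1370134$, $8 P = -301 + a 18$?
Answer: $\frac{8007818}{2029477} \approx 3.9458$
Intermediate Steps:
$P = \frac{5117}{8}$ ($P = \frac{-301 + 301 \cdot 18}{8} = \frac{-301 + 5418}{8} = \frac{1}{8} \cdot 5117 = \frac{5117}{8} \approx 639.63$)
$K = -207857$
$z = - \frac{8007818}{2029477}$ ($z = -2 + \frac{4650329 - 207857}{135778 - \frac{19351517}{8}} = -2 + \frac{4442472}{135778 - \frac{19351517}{8}} = -2 + \frac{4442472}{- \frac{18265293}{8}} = -2 + 4442472 \left(- \frac{8}{18265293}\right) = -2 - \frac{3948864}{2029477} = - \frac{8007818}{2029477} \approx -3.9458$)
$- z = \left(-1\right) \left(- \frac{8007818}{2029477}\right) = \frac{8007818}{2029477}$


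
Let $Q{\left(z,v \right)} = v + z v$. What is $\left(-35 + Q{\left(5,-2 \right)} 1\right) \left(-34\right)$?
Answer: $1598$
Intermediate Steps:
$Q{\left(z,v \right)} = v + v z$
$\left(-35 + Q{\left(5,-2 \right)} 1\right) \left(-34\right) = \left(-35 + - 2 \left(1 + 5\right) 1\right) \left(-34\right) = \left(-35 + \left(-2\right) 6 \cdot 1\right) \left(-34\right) = \left(-35 - 12\right) \left(-34\right) = \left(-47\right) \left(-34\right) = 1598$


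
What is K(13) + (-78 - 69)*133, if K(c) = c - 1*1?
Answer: -19539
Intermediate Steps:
K(c) = -1 + c (K(c) = c - 1 = -1 + c)
K(13) + (-78 - 69)*133 = (-1 + 13) + (-78 - 69)*133 = 12 - 147*133 = 12 - 19551 = -19539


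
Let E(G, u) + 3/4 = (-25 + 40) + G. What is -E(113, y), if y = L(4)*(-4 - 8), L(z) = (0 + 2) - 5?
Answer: -509/4 ≈ -127.25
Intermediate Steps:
L(z) = -3 (L(z) = 2 - 5 = -3)
y = 36 (y = -3*(-4 - 8) = -3*(-12) = 36)
E(G, u) = 57/4 + G (E(G, u) = -¾ + ((-25 + 40) + G) = -¾ + (15 + G) = 57/4 + G)
-E(113, y) = -(57/4 + 113) = -1*509/4 = -509/4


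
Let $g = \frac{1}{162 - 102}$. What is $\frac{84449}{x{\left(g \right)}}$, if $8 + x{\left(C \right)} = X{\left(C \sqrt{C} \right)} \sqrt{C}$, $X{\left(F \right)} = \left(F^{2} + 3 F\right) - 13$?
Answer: $- \frac{1891028218492800000}{171236858759999} + \frac{102441329662032000 \sqrt{15}}{171236858759999} \approx -8726.4$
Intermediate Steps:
$X{\left(F \right)} = -13 + F^{2} + 3 F$
$g = \frac{1}{60} \approx 0.016667$
$x{\left(C \right)} = -8 + \sqrt{C} \left(-13 + C^{3} + 3 C^{\frac{3}{2}}\right)$ ($x{\left(C \right)} = -8 + \left(-13 + \left(C \sqrt{C}\right)^{2} + 3 C \sqrt{C}\right) \sqrt{C} = -8 + \left(-13 + \left(C^{\frac{3}{2}}\right)^{2} + 3 C^{\frac{3}{2}}\right) \sqrt{C} = -8 + \left(-13 + C^{3} + 3 C^{\frac{3}{2}}\right) \sqrt{C} = -8 + \sqrt{C} \left(-13 + C^{3} + 3 C^{\frac{3}{2}}\right)$)
$\frac{84449}{x{\left(g \right)}} = \frac{84449}{-8 + \frac{-13 + \left(\frac{1}{60}\right)^{3} + \frac{3}{120 \sqrt{15}}}{2 \sqrt{15}}} = \frac{84449}{-8 + \frac{\sqrt{15}}{30} \left(-13 + \frac{1}{216000} + 3 \frac{\sqrt{15}}{1800}\right)} = \frac{84449}{-8 + \frac{\sqrt{15}}{30} \left(-13 + \frac{1}{216000} + \frac{\sqrt{15}}{600}\right)} = \frac{84449}{-8 + \frac{\sqrt{15}}{30} \left(- \frac{2807999}{216000} + \frac{\sqrt{15}}{600}\right)} = \frac{84449}{-8 + \frac{\sqrt{15} \left(- \frac{2807999}{216000} + \frac{\sqrt{15}}{600}\right)}{30}}$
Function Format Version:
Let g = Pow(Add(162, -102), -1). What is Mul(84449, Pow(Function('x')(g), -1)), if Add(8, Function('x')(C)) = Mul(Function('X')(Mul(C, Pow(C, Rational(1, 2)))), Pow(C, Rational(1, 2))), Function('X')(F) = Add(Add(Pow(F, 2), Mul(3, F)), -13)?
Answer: Add(Rational(-1891028218492800000, 171236858759999), Mul(Rational(102441329662032000, 171236858759999), Pow(15, Rational(1, 2)))) ≈ -8726.4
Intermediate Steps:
Function('X')(F) = Add(-13, Pow(F, 2), Mul(3, F))
g = Rational(1, 60) (g = Pow(60, -1) = Rational(1, 60) ≈ 0.016667)
Function('x')(C) = Add(-8, Mul(Pow(C, Rational(1, 2)), Add(-13, Pow(C, 3), Mul(3, Pow(C, Rational(3, 2)))))) (Function('x')(C) = Add(-8, Mul(Add(-13, Pow(Mul(C, Pow(C, Rational(1, 2))), 2), Mul(3, Mul(C, Pow(C, Rational(1, 2))))), Pow(C, Rational(1, 2)))) = Add(-8, Mul(Add(-13, Pow(Pow(C, Rational(3, 2)), 2), Mul(3, Pow(C, Rational(3, 2)))), Pow(C, Rational(1, 2)))) = Add(-8, Mul(Add(-13, Pow(C, 3), Mul(3, Pow(C, Rational(3, 2)))), Pow(C, Rational(1, 2)))) = Add(-8, Mul(Pow(C, Rational(1, 2)), Add(-13, Pow(C, 3), Mul(3, Pow(C, Rational(3, 2)))))))
Mul(84449, Pow(Function('x')(g), -1)) = Mul(84449, Pow(Add(-8, Mul(Pow(Rational(1, 60), Rational(1, 2)), Add(-13, Pow(Rational(1, 60), 3), Mul(3, Pow(Rational(1, 60), Rational(3, 2)))))), -1)) = Mul(84449, Pow(Add(-8, Mul(Mul(Rational(1, 30), Pow(15, Rational(1, 2))), Add(-13, Rational(1, 216000), Mul(3, Mul(Rational(1, 1800), Pow(15, Rational(1, 2))))))), -1)) = Mul(84449, Pow(Add(-8, Mul(Mul(Rational(1, 30), Pow(15, Rational(1, 2))), Add(-13, Rational(1, 216000), Mul(Rational(1, 600), Pow(15, Rational(1, 2)))))), -1)) = Mul(84449, Pow(Add(-8, Mul(Mul(Rational(1, 30), Pow(15, Rational(1, 2))), Add(Rational(-2807999, 216000), Mul(Rational(1, 600), Pow(15, Rational(1, 2)))))), -1)) = Mul(84449, Pow(Add(-8, Mul(Rational(1, 30), Pow(15, Rational(1, 2)), Add(Rational(-2807999, 216000), Mul(Rational(1, 600), Pow(15, Rational(1, 2)))))), -1))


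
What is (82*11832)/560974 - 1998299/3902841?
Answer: 21849477239/17945838747 ≈ 1.2175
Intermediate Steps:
(82*11832)/560974 - 1998299/3902841 = 970224*(1/560974) - 1998299*1/3902841 = 485112/280487 - 32759/63981 = 21849477239/17945838747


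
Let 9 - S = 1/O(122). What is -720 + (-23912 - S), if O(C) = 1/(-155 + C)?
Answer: -24674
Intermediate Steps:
S = 42 (S = 9 - 1/(1/(-155 + 122)) = 9 - 1/(1/(-33)) = 9 - 1/(-1/33) = 9 - 1*(-33) = 9 + 33 = 42)
-720 + (-23912 - S) = -720 + (-23912 - 1*42) = -720 + (-23912 - 42) = -720 - 23954 = -24674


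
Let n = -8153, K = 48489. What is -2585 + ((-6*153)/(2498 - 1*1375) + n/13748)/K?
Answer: -1935187542687743/748621864956 ≈ -2585.0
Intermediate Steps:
-2585 + ((-6*153)/(2498 - 1*1375) + n/13748)/K = -2585 + ((-6*153)/(2498 - 1*1375) - 8153/13748)/48489 = -2585 + (-918/(2498 - 1375) - 8153*1/13748)*(1/48489) = -2585 + (-918/1123 - 8153/13748)*(1/48489) = -2585 - 21776483/15439004*1/48489 = -2585 - 21776483/748621864956 = -1935187542687743/748621864956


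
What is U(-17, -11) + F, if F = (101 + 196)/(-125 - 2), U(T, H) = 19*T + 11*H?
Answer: -56685/127 ≈ -446.34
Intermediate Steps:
U(T, H) = 11*H + 19*T
F = -297/127 (F = 297/(-127) = 297*(-1/127) = -297/127 ≈ -2.3386)
U(-17, -11) + F = (11*(-11) + 19*(-17)) - 297/127 = (-121 - 323) - 297/127 = -444 - 297/127 = -56685/127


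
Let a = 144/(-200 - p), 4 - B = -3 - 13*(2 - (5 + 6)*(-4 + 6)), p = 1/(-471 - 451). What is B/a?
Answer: 46652947/132768 ≈ 351.39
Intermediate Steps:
p = -1/922 (p = 1/(-922) = -1/922 ≈ -0.0010846)
B = -253 (B = 4 - (-3 - 13*(2 - (5 + 6)*(-4 + 6))) = 4 - (-3 - 13*(2 - 11*2)) = 4 - (-3 - 13*(2 - 1*22)) = 4 - (-3 - 13*(2 - 22)) = 4 - (-3 - 13*(-20)) = 4 - (-3 + 260) = 4 - 1*257 = 4 - 257 = -253)
a = -132768/184399 (a = 144/(-200 - 1*(-1/922)) = 144/(-200 + 1/922) = 144/(-184399/922) = 144*(-922/184399) = -132768/184399 ≈ -0.72000)
B/a = -253/(-132768/184399) = -253*(-184399/132768) = 46652947/132768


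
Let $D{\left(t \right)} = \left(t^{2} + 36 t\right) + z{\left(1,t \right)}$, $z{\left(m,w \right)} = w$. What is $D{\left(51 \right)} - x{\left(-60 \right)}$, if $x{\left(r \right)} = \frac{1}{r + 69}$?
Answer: $\frac{40391}{9} \approx 4487.9$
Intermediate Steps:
$x{\left(r \right)} = \frac{1}{69 + r}$
$D{\left(t \right)} = t^{2} + 37 t$ ($D{\left(t \right)} = \left(t^{2} + 36 t\right) + t = t^{2} + 37 t$)
$D{\left(51 \right)} - x{\left(-60 \right)} = 51 \left(37 + 51\right) - \frac{1}{69 - 60} = 51 \cdot 88 - \frac{1}{9} = 4488 - \frac{1}{9} = \frac{40391}{9}$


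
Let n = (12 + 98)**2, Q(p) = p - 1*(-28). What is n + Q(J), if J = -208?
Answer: 11920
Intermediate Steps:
Q(p) = 28 + p (Q(p) = p + 28 = 28 + p)
n = 12100 (n = 110**2 = 12100)
n + Q(J) = 12100 + (28 - 208) = 12100 - 180 = 11920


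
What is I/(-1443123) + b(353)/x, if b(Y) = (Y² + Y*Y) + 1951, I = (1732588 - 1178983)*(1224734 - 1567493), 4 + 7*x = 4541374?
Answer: 31916353916348617/242731685130 ≈ 1.3149e+5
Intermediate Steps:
x = 4541370/7 (x = -4/7 + (⅐)*4541374 = -4/7 + 4541374/7 = 4541370/7 ≈ 6.4877e+5)
I = -189753096195 (I = 553605*(-342759) = -189753096195)
b(Y) = 1951 + 2*Y² (b(Y) = (Y² + Y²) + 1951 = 2*Y² + 1951 = 1951 + 2*Y²)
I/(-1443123) + b(353)/x = -189753096195/(-1443123) + (1951 + 2*353²)/(4541370/7) = -189753096195*(-1/1443123) + (1951 + 2*124609)*(7/4541370) = 21083677355/160347 + (1951 + 249218)*(7/4541370) = 21083677355/160347 + 251169*(7/4541370) = 21083677355/160347 + 586061/1513790 = 31916353916348617/242731685130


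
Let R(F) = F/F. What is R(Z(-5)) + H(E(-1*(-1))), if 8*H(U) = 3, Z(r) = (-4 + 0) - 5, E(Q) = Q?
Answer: 11/8 ≈ 1.3750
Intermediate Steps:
Z(r) = -9 (Z(r) = -4 - 5 = -9)
H(U) = 3/8 (H(U) = (⅛)*3 = 3/8)
R(F) = 1
R(Z(-5)) + H(E(-1*(-1))) = 1 + 3/8 = 11/8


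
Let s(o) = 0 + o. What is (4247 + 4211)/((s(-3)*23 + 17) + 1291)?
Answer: 8458/1239 ≈ 6.8265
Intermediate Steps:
s(o) = o
(4247 + 4211)/((s(-3)*23 + 17) + 1291) = (4247 + 4211)/((-3*23 + 17) + 1291) = 8458/((-69 + 17) + 1291) = 8458/(-52 + 1291) = 8458/1239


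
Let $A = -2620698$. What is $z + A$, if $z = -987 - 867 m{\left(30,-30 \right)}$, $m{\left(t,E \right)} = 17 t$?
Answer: $-3063855$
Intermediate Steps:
$z = -443157$ ($z = -987 - 867 \cdot 17 \cdot 30 = -987 - 442170 = -443157$)
$z + A = -443157 - 2620698 = -3063855$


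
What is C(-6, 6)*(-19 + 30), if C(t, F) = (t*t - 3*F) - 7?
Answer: 121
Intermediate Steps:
C(t, F) = -7 + t**2 - 3*F (C(t, F) = (t**2 - 3*F) - 7 = -7 + t**2 - 3*F)
C(-6, 6)*(-19 + 30) = (-7 + (-6)**2 - 3*6)*(-19 + 30) = (-7 + 36 - 18)*11 = 11*11 = 121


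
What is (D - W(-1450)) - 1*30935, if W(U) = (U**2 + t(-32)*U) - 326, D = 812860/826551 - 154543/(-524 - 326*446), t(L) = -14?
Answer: -86574368788407629/40203440640 ≈ -2.1534e+6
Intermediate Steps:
D = 82116734131/40203440640 (D = 812860*(1/826551) - 154543/(-524 - 145396) = 812860/826551 - 154543/(-145920) = 812860/826551 - 154543*(-1/145920) = 812860/826551 + 154543/145920 = 82116734131/40203440640 ≈ 2.0425)
W(U) = -326 + U**2 - 14*U (W(U) = (U**2 - 14*U) - 326 = -326 + U**2 - 14*U)
(D - W(-1450)) - 1*30935 = (82116734131/40203440640 - (-326 + (-1450)**2 - 14*(-1450))) - 1*30935 = (82116734131/40203440640 - (-326 + 2102500 + 20300)) - 30935 = (82116734131/40203440640 - 1*2122474) - 30935 = (82116734131/40203440640 - 2122474) - 30935 = -85330675352209229/40203440640 - 30935 = -86574368788407629/40203440640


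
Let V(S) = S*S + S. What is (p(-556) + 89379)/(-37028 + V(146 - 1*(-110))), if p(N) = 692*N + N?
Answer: -32881/3196 ≈ -10.288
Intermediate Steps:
V(S) = S + S**2 (V(S) = S**2 + S = S + S**2)
p(N) = 693*N
(p(-556) + 89379)/(-37028 + V(146 - 1*(-110))) = (693*(-556) + 89379)/(-37028 + (146 - 1*(-110))*(1 + (146 - 1*(-110)))) = (-385308 + 89379)/(-37028 + (146 + 110)*(1 + (146 + 110))) = -295929/(-37028 + 256*(1 + 256)) = -295929/(-37028 + 256*257) = -295929/(-37028 + 65792) = -295929/28764 = -295929*1/28764 = -32881/3196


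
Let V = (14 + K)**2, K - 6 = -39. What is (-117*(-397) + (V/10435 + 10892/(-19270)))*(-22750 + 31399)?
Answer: 1615628359760130/4021649 ≈ 4.0173e+8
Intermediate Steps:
K = -33 (K = 6 - 39 = -33)
V = 361 (V = (14 - 33)**2 = (-19)**2 = 361)
(-117*(-397) + (V/10435 + 10892/(-19270)))*(-22750 + 31399) = (-117*(-397) + (361/10435 + 10892/(-19270)))*(-22750 + 31399) = (46449 + (361*(1/10435) + 10892*(-1/19270)))*8649 = (46449 + (361/10435 - 5446/9635))*8649 = (46449 - 2134031/4021649)*8649 = (186799440370/4021649)*8649 = 1615628359760130/4021649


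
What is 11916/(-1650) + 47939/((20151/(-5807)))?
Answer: -76595007461/5541525 ≈ -13822.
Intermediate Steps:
11916/(-1650) + 47939/((20151/(-5807))) = 11916*(-1/1650) + 47939/((20151*(-1/5807))) = -1986/275 + 47939/(-20151/5807) = -1986/275 + 47939*(-5807/20151) = -1986/275 - 278381773/20151 = -76595007461/5541525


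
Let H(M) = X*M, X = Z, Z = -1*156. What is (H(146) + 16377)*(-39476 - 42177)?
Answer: 522497547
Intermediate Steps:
Z = -156
X = -156
H(M) = -156*M
(H(146) + 16377)*(-39476 - 42177) = (-156*146 + 16377)*(-39476 - 42177) = (-22776 + 16377)*(-81653) = -6399*(-81653) = 522497547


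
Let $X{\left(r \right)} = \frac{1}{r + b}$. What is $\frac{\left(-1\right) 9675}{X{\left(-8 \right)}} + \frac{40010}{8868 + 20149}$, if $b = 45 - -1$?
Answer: $- \frac{10668060040}{29017} \approx -3.6765 \cdot 10^{5}$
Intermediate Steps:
$b = 46$ ($b = 45 + 1 = 46$)
$X{\left(r \right)} = \frac{1}{46 + r}$ ($X{\left(r \right)} = \frac{1}{r + 46} = \frac{1}{46 + r}$)
$\frac{\left(-1\right) 9675}{X{\left(-8 \right)}} + \frac{40010}{8868 + 20149} = \frac{\left(-1\right) 9675}{\frac{1}{46 - 8}} + \frac{40010}{8868 + 20149} = - \frac{9675}{\frac{1}{38}} + \frac{40010}{29017} = - 9675 \frac{1}{\frac{1}{38}} + 40010 \cdot \frac{1}{29017} = \left(-9675\right) 38 + \frac{40010}{29017} = -367650 + \frac{40010}{29017} = - \frac{10668060040}{29017}$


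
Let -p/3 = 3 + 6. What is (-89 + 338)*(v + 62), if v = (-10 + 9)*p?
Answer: 22161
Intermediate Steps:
p = -27 (p = -3*(3 + 6) = -3*9 = -27)
v = 27 (v = (-10 + 9)*(-27) = -1*(-27) = 27)
(-89 + 338)*(v + 62) = (-89 + 338)*(27 + 62) = 249*89 = 22161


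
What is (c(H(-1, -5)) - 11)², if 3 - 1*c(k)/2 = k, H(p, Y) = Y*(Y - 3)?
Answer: 7225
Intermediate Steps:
H(p, Y) = Y*(-3 + Y)
c(k) = 6 - 2*k
(c(H(-1, -5)) - 11)² = ((6 - (-10)*(-3 - 5)) - 11)² = ((6 - (-10)*(-8)) - 11)² = ((6 - 2*40) - 11)² = ((6 - 80) - 11)² = (-74 - 11)² = (-85)² = 7225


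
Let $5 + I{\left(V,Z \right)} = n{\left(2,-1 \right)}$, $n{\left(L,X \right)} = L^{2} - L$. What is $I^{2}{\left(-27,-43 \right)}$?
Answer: $9$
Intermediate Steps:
$I{\left(V,Z \right)} = -3$ ($I{\left(V,Z \right)} = -5 + 2 \left(-1 + 2\right) = -5 + 2 \cdot 1 = -5 + 2 = -3$)
$I^{2}{\left(-27,-43 \right)} = \left(-3\right)^{2} = 9$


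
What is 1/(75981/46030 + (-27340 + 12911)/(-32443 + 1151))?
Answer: 720185380/1520882161 ≈ 0.47353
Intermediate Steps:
1/(75981/46030 + (-27340 + 12911)/(-32443 + 1151)) = 1/(75981*(1/46030) - 14429/(-31292)) = 1/(75981/46030 - 14429*(-1/31292)) = 1/(75981/46030 + 14429/31292) = 1/(1520882161/720185380) = 720185380/1520882161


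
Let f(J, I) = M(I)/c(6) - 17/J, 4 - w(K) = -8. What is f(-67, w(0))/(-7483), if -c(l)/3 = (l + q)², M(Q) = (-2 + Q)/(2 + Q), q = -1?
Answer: -1718/52642905 ≈ -3.2635e-5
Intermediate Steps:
w(K) = 12 (w(K) = 4 - 1*(-8) = 4 + 8 = 12)
M(Q) = (-2 + Q)/(2 + Q)
c(l) = -3*(-1 + l)² (c(l) = -3*(l - 1)² = -3*(-1 + l)²)
f(J, I) = -17/J - (-2 + I)/(75*(2 + I)) (f(J, I) = ((-2 + I)/(2 + I))/((-3*(-1 + 6)²)) - 17/J = ((-2 + I)/(2 + I))/((-3*5²)) - 17/J = ((-2 + I)/(2 + I))/((-3*25)) - 17/J = ((-2 + I)/(2 + I))/(-75) - 17/J = ((-2 + I)/(2 + I))*(-1/75) - 17/J = -(-2 + I)/(75*(2 + I)) - 17/J = -17/J - (-2 + I)/(75*(2 + I)))
f(-67, w(0))/(-7483) = ((1/75)*(-2550 - 1275*12 - 67*(2 - 1*12))/(-67*(2 + 12)))/(-7483) = ((1/75)*(-1/67)*(-2550 - 15300 - 67*(2 - 12))/14)*(-1/7483) = ((1/75)*(-1/67)*(1/14)*(-2550 - 15300 - 67*(-10)))*(-1/7483) = ((1/75)*(-1/67)*(1/14)*(-2550 - 15300 + 670))*(-1/7483) = ((1/75)*(-1/67)*(1/14)*(-17180))*(-1/7483) = (1718/7035)*(-1/7483) = -1718/52642905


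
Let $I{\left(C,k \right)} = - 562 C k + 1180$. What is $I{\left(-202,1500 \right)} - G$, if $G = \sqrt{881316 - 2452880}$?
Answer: $170287180 - 2 i \sqrt{392891} \approx 1.7029 \cdot 10^{8} - 1253.6 i$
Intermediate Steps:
$G = 2 i \sqrt{392891}$ ($G = \sqrt{-1571564} = 2 i \sqrt{392891} \approx 1253.6 i$)
$I{\left(C,k \right)} = 1180 - 562 C k$ ($I{\left(C,k \right)} = - 562 C k + 1180 = 1180 - 562 C k$)
$I{\left(-202,1500 \right)} - G = \left(1180 - \left(-113524\right) 1500\right) - 2 i \sqrt{392891} = \left(1180 + 170286000\right) - 2 i \sqrt{392891} = 170287180 - 2 i \sqrt{392891}$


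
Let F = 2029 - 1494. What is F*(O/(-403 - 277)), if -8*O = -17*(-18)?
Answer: 963/32 ≈ 30.094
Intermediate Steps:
O = -153/4 (O = -(-17)*(-18)/8 = -⅛*306 = -153/4 ≈ -38.250)
F = 535
F*(O/(-403 - 277)) = 535*(-153/(4*(-403 - 277))) = 535*(-153/4/(-680)) = 535*(-153/4*(-1/680)) = 535*(9/160) = 963/32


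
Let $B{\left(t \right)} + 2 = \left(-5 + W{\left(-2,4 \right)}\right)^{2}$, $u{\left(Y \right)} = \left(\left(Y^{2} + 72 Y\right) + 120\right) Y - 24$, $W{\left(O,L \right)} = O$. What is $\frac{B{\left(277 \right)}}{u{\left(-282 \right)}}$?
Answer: $- \frac{47}{16733904} \approx -2.8087 \cdot 10^{-6}$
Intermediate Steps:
$u{\left(Y \right)} = -24 + Y \left(120 + Y^{2} + 72 Y\right)$ ($u{\left(Y \right)} = \left(120 + Y^{2} + 72 Y\right) Y - 24 = Y \left(120 + Y^{2} + 72 Y\right) - 24 = -24 + Y \left(120 + Y^{2} + 72 Y\right)$)
$B{\left(t \right)} = 47$ ($B{\left(t \right)} = -2 + \left(-5 - 2\right)^{2} = -2 + \left(-7\right)^{2} = -2 + 49 = 47$)
$\frac{B{\left(277 \right)}}{u{\left(-282 \right)}} = \frac{47}{-24 + \left(-282\right)^{3} + 72 \left(-282\right)^{2} + 120 \left(-282\right)} = \frac{47}{-24 - 22425768 + 72 \cdot 79524 - 33840} = \frac{47}{-24 - 22425768 + 5725728 - 33840} = \frac{47}{-16733904} = 47 \left(- \frac{1}{16733904}\right) = - \frac{47}{16733904}$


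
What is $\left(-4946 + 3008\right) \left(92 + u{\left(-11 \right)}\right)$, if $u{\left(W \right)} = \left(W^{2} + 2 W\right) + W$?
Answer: $-348840$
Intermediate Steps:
$u{\left(W \right)} = W^{2} + 3 W$
$\left(-4946 + 3008\right) \left(92 + u{\left(-11 \right)}\right) = \left(-4946 + 3008\right) \left(92 - 11 \left(3 - 11\right)\right) = - 1938 \left(92 - -88\right) = - 1938 \left(92 + 88\right) = \left(-1938\right) 180 = -348840$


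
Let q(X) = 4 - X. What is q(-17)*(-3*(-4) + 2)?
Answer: 294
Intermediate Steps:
q(-17)*(-3*(-4) + 2) = (4 - 1*(-17))*(-3*(-4) + 2) = (4 + 17)*(12 + 2) = 21*14 = 294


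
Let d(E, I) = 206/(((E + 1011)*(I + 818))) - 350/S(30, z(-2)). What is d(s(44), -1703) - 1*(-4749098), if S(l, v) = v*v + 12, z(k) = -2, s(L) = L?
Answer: 35472749206427/7469400 ≈ 4.7491e+6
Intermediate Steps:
S(l, v) = 12 + v² (S(l, v) = v² + 12 = 12 + v²)
d(E, I) = -175/8 + 206/((818 + I)*(1011 + E)) (d(E, I) = 206/(((E + 1011)*(I + 818))) - 350/(12 + (-2)²) = 206/(((1011 + E)*(818 + I))) - 350/(12 + 4) = 206/(((818 + I)*(1011 + E))) - 350/16 = 206*(1/((818 + I)*(1011 + E))) - 350*1/16 = 206/((818 + I)*(1011 + E)) - 175/8 = -175/8 + 206/((818 + I)*(1011 + E)))
d(s(44), -1703) - 1*(-4749098) = (-144723002 - 176925*(-1703) - 143150*44 - 175*44*(-1703))/(8*(826998 + 818*44 + 1011*(-1703) + 44*(-1703))) - 1*(-4749098) = (-144723002 + 301303275 - 6298600 + 13113100)/(8*(826998 + 35992 - 1721733 - 74932)) + 4749098 = (⅛)*163394773/(-933675) + 4749098 = (⅛)*(-1/933675)*163394773 + 4749098 = -163394773/7469400 + 4749098 = 35472749206427/7469400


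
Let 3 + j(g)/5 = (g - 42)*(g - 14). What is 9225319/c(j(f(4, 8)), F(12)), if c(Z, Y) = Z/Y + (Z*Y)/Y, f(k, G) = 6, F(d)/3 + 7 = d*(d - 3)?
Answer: 931757219/144400 ≈ 6452.6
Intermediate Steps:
F(d) = -21 + 3*d*(-3 + d) (F(d) = -21 + 3*(d*(d - 3)) = -21 + 3*(d*(-3 + d)) = -21 + 3*d*(-3 + d))
j(g) = -15 + 5*(-42 + g)*(-14 + g) (j(g) = -15 + 5*((g - 42)*(g - 14)) = -15 + 5*((-42 + g)*(-14 + g)) = -15 + 5*(-42 + g)*(-14 + g))
c(Z, Y) = Z + Z/Y (c(Z, Y) = Z/Y + (Y*Z)/Y = Z/Y + Z = Z + Z/Y)
9225319/c(j(f(4, 8)), F(12)) = 9225319/((2925 - 280*6 + 5*6²) + (2925 - 280*6 + 5*6²)/(-21 - 9*12 + 3*12²)) = 9225319/((2925 - 1680 + 5*36) + (2925 - 1680 + 5*36)/(-21 - 108 + 3*144)) = 9225319/((2925 - 1680 + 180) + (2925 - 1680 + 180)/(-21 - 108 + 432)) = 9225319/(1425 + 1425/303) = 9225319/(1425 + 1425*(1/303)) = 9225319/(1425 + 475/101) = 9225319/(144400/101) = 9225319*(101/144400) = 931757219/144400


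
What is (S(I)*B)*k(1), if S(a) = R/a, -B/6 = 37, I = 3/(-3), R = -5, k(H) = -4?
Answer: 4440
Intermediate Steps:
I = -1 (I = 3*(-1/3) = -1)
B = -222 (B = -6*37 = -222)
S(a) = -5/a
(S(I)*B)*k(1) = (-5/(-1)*(-222))*(-4) = (-5*(-1)*(-222))*(-4) = (5*(-222))*(-4) = -1110*(-4) = 4440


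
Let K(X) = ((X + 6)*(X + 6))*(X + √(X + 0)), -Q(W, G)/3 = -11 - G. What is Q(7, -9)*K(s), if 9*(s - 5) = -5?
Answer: 706880/243 + 35344*√10/81 ≈ 4288.8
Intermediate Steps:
Q(W, G) = 33 + 3*G (Q(W, G) = -3*(-11 - G) = 33 + 3*G)
s = 40/9 (s = 5 + (⅑)*(-5) = 5 - 5/9 = 40/9 ≈ 4.4444)
K(X) = (6 + X)²*(X + √X) (K(X) = ((6 + X)*(6 + X))*(X + √X) = (6 + X)²*(X + √X))
Q(7, -9)*K(s) = (33 + 3*(-9))*((6 + 40/9)²*(40/9 + √(40/9))) = (33 - 27)*((94/9)²*(40/9 + 2*√10/3)) = 6*(8836*(40/9 + 2*√10/3)/81) = 6*(353440/729 + 17672*√10/243) = 706880/243 + 35344*√10/81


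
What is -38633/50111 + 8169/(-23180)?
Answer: -1304869699/1161572980 ≈ -1.1234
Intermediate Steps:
-38633/50111 + 8169/(-23180) = -38633*1/50111 + 8169*(-1/23180) = -38633/50111 - 8169/23180 = -1304869699/1161572980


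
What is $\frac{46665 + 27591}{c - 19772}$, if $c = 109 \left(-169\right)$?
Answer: $- \frac{24752}{12731} \approx -1.9442$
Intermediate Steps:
$c = -18421$
$\frac{46665 + 27591}{c - 19772} = \frac{46665 + 27591}{-18421 - 19772} = \frac{74256}{-38193} = 74256 \left(- \frac{1}{38193}\right) = - \frac{24752}{12731}$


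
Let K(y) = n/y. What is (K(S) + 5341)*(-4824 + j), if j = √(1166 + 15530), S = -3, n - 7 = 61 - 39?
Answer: -25718352 + 31988*√4174/3 ≈ -2.5029e+7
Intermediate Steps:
n = 29 (n = 7 + (61 - 39) = 7 + 22 = 29)
j = 2*√4174 (j = √16696 = 2*√4174 ≈ 129.21)
K(y) = 29/y
(K(S) + 5341)*(-4824 + j) = (29/(-3) + 5341)*(-4824 + 2*√4174) = (29*(-⅓) + 5341)*(-4824 + 2*√4174) = (-29/3 + 5341)*(-4824 + 2*√4174) = 15994*(-4824 + 2*√4174)/3 = -25718352 + 31988*√4174/3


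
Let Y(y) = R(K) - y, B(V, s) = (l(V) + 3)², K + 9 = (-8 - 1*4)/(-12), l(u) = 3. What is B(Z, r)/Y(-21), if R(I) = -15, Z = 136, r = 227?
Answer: 6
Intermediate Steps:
K = -8 (K = -9 + (-8 - 1*4)/(-12) = -9 + (-8 - 4)*(-1/12) = -9 - 12*(-1/12) = -9 + 1 = -8)
B(V, s) = 36 (B(V, s) = (3 + 3)² = 6² = 36)
Y(y) = -15 - y
B(Z, r)/Y(-21) = 36/(-15 - 1*(-21)) = 36/(-15 + 21) = 36/6 = 36*(⅙) = 6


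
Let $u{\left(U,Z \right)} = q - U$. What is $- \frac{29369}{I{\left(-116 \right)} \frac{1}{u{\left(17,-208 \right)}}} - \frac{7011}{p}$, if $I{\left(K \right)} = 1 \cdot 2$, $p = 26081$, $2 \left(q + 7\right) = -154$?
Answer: $\frac{77363247767}{52162} \approx 1.4831 \cdot 10^{6}$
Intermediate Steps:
$q = -84$ ($q = -7 + \frac{1}{2} \left(-154\right) = -7 - 77 = -84$)
$u{\left(U,Z \right)} = -84 - U$
$I{\left(K \right)} = 2$
$- \frac{29369}{I{\left(-116 \right)} \frac{1}{u{\left(17,-208 \right)}}} - \frac{7011}{p} = - \frac{29369}{2 \frac{1}{-84 - 17}} - \frac{7011}{26081} = - \frac{29369}{2 \frac{1}{-101}} - \frac{7011}{26081} = - \frac{29369}{2 \left(- \frac{1}{101}\right)} - \frac{7011}{26081} = - \frac{29369}{- \frac{2}{101}} - \frac{7011}{26081} = \left(-29369\right) \left(- \frac{101}{2}\right) - \frac{7011}{26081} = \frac{2966269}{2} - \frac{7011}{26081} = \frac{77363247767}{52162}$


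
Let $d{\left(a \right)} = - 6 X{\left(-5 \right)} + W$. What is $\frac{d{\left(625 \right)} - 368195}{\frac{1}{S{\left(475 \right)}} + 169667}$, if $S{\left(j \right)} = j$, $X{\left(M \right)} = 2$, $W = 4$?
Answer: $- \frac{174896425}{80591826} \approx -2.1702$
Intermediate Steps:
$d{\left(a \right)} = -8$ ($d{\left(a \right)} = \left(-6\right) 2 + 4 = -12 + 4 = -8$)
$\frac{d{\left(625 \right)} - 368195}{\frac{1}{S{\left(475 \right)}} + 169667} = \frac{-8 - 368195}{\frac{1}{475} + 169667} = - \frac{368203}{\frac{1}{475} + 169667} = - \frac{368203}{\frac{80591826}{475}} = \left(-368203\right) \frac{475}{80591826} = - \frac{174896425}{80591826}$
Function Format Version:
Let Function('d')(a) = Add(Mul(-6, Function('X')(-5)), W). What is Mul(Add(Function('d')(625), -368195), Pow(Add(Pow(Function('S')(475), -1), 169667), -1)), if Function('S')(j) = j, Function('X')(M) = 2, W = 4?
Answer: Rational(-174896425, 80591826) ≈ -2.1702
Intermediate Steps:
Function('d')(a) = -8 (Function('d')(a) = Add(Mul(-6, 2), 4) = Add(-12, 4) = -8)
Mul(Add(Function('d')(625), -368195), Pow(Add(Pow(Function('S')(475), -1), 169667), -1)) = Mul(Add(-8, -368195), Pow(Add(Pow(475, -1), 169667), -1)) = Mul(-368203, Pow(Add(Rational(1, 475), 169667), -1)) = Mul(-368203, Pow(Rational(80591826, 475), -1)) = Mul(-368203, Rational(475, 80591826)) = Rational(-174896425, 80591826)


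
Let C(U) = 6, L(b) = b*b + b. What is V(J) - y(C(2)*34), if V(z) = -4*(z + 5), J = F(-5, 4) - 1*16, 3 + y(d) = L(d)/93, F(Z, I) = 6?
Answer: -13227/31 ≈ -426.68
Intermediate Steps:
L(b) = b + b**2 (L(b) = b**2 + b = b + b**2)
y(d) = -3 + d*(1 + d)/93 (y(d) = -3 + (d*(1 + d))/93 = -3 + (d*(1 + d))*(1/93) = -3 + d*(1 + d)/93)
J = -10 (J = 6 - 1*16 = 6 - 16 = -10)
V(z) = -20 - 4*z (V(z) = -4*(5 + z) = -20 - 4*z)
V(J) - y(C(2)*34) = (-20 - 4*(-10)) - (-3 + (6*34)*(1 + 6*34)/93) = (-20 + 40) - (-3 + (1/93)*204*(1 + 204)) = 20 - (-3 + (1/93)*204*205) = 20 - (-3 + 13940/31) = 20 - 1*13847/31 = 20 - 13847/31 = -13227/31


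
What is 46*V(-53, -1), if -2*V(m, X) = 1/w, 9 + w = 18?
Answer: -23/9 ≈ -2.5556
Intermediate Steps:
w = 9 (w = -9 + 18 = 9)
V(m, X) = -1/18 (V(m, X) = -½/9 = -½*⅑ = -1/18)
46*V(-53, -1) = 46*(-1/18) = -23/9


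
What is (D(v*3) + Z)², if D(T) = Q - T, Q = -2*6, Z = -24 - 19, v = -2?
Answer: 2401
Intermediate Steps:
Z = -43
Q = -12
D(T) = -12 - T
(D(v*3) + Z)² = ((-12 - (-2)*3) - 43)² = ((-12 - 1*(-6)) - 43)² = ((-12 + 6) - 43)² = (-6 - 43)² = (-49)² = 2401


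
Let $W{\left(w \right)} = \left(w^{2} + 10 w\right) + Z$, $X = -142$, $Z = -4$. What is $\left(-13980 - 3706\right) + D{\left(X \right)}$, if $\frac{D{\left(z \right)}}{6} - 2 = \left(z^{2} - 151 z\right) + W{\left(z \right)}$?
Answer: $344402$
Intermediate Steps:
$W{\left(w \right)} = -4 + w^{2} + 10 w$ ($W{\left(w \right)} = \left(w^{2} + 10 w\right) - 4 = -4 + w^{2} + 10 w$)
$D{\left(z \right)} = -12 - 846 z + 12 z^{2}$ ($D{\left(z \right)} = 12 + 6 \left(\left(z^{2} - 151 z\right) + \left(-4 + z^{2} + 10 z\right)\right) = 12 + 6 \left(-4 - 141 z + 2 z^{2}\right) = 12 - \left(24 - 12 z^{2} + 846 z\right) = -12 - 846 z + 12 z^{2}$)
$\left(-13980 - 3706\right) + D{\left(X \right)} = \left(-13980 - 3706\right) - \left(-120120 - 241968\right) = -17686 + \left(-12 + 120132 + 12 \cdot 20164\right) = -17686 + \left(-12 + 120132 + 241968\right) = -17686 + 362088 = 344402$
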